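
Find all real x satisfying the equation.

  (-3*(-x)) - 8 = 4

Step 1. [(-3*(-x)) - 8 = 4] peel the -8: add 8 from each side, so sub: -3*(-x) = 12.
Step 2. [-3*(-x) = 12] divide by the outer -3, so div: -x = -4.
Step 3. [-x = -4] flip signs both sides, so neg: x = 4.

Answer: x ∈ {4}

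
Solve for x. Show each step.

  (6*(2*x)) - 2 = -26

Step 1. [(6*(2*x)) - 2 = -26] the outer -2 inverts by adding 2, so sub: 6*(2*x) = -24.
Step 2. [6*(2*x) = -24] divide by the outer 6 ⇒ div: 2*x = -4.
Step 3. [2*x = -4] 2 out front; divide by 2 ⇒ div: x = -2.

Answer: x ∈ {-2}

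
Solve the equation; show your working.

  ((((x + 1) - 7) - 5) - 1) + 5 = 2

Step 1. [((((x + 1) - 7) - 5) - 1) + 5 = 2] +5 is outermost — subtract 5 both sides, so sub: (((x + 1) - 7) - 5) - 1 = -3.
Step 2. [(((x + 1) - 7) - 5) - 1 = -3] -1 is outermost — add 1 both sides, so sub: ((x + 1) - 7) - 5 = -2.
Step 3. [((x + 1) - 7) - 5 = -2] 5 comes off first (add 5). So sub: (x + 1) - 7 = 3.
Step 4. [(x + 1) - 7 = 3] the outer -7 inverts by adding 7 ⇒ sub: x + 1 = 10.
Step 5. [x + 1 = 10] the outer +1 inverts by subtracting 1. So sub: x = 9.

Answer: x ∈ {9}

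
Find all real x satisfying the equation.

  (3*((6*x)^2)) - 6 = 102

Step 1. [(3*((6*x)^2)) - 6 = 102] add 6: x sits inside (… - 6), so sub: 3*((6*x)^2) = 108.
Step 2. [3*((6*x)^2) = 108] 3·(inner) — divide through by 3 ⇒ div: (6*x)^2 = 36.
Step 3. [(6*x)^2 = 36] √ both sides: 36 ≥ 0 gives two branches, so sqrt: 6*x = 6 or -6.
Step 4. [6*x = 6 or -6] LHS = 6·(…); ÷6 both sides. So div: x = 1 or -1.

Answer: x ∈ {-1, 1}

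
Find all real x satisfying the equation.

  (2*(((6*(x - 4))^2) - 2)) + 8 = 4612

Step 1. [(2*(((6*(x - 4))^2) - 2)) + 8 = 4612] 2 divides every term; factor it out ⇒ factor: (((6*(x - 4))^2) - 2) + 4 = 2306.
Step 2. [(((6*(x - 4))^2) - 2) + 4 = 2306] peel the +4: subtract 4 from each side. So sub: ((6*(x - 4))^2) - 2 = 2302.
Step 3. [((6*(x - 4))^2) - 2 = 2302] peel the -2: add 2 from each side. So sub: (6*(x - 4))^2 = 2304.
Step 4. [(6*(x - 4))^2 = 2304] LHS squared, RHS 2304 ≥ 0: apply √ (±). So sqrt: 6*(x - 4) = 48 or -48.
Step 5. [6*(x - 4) = 48 or -48] 6 out front; divide by 6 ⇒ div: x - 4 = 8 or -8.
Step 6. [x - 4 = 8 or -8] the outer -4 inverts by adding 4 ⇒ sub: x = 12 or -4.

Answer: x ∈ {-4, 12}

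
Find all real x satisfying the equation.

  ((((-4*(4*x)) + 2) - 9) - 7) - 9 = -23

Step 1. [((((-4*(4*x)) + 2) - 9) - 7) - 9 = -23] peel the -9: add 9 from each side, so sub: (((-4*(4*x)) + 2) - 9) - 7 = -14.
Step 2. [(((-4*(4*x)) + 2) - 9) - 7 = -14] 7 comes off first (add 7). So sub: ((-4*(4*x)) + 2) - 9 = -7.
Step 3. [((-4*(4*x)) + 2) - 9 = -7] -9 is outermost — add 9 both sides, so sub: (-4*(4*x)) + 2 = 2.
Step 4. [(-4*(4*x)) + 2 = 2] peel the +2: subtract 2 from each side ⇒ sub: -4*(4*x) = 0.
Step 5. [-4*(4*x) = 0] LHS = -4·(…); ÷-4 both sides ⇒ div: 4*x = 0.
Step 6. [4*x = 0] 4 out front; divide by 4. So div: x = 0.

Answer: x ∈ {0}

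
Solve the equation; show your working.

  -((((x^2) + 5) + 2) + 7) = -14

Step 1. [-((((x^2) + 5) + 2) + 7) = -14] LHS negated; negate both sides. So neg: (((x^2) + 5) + 2) + 7 = 14.
Step 2. [(((x^2) + 5) + 2) + 7 = 14] +7 is outermost — subtract 7 both sides ⇒ sub: ((x^2) + 5) + 2 = 7.
Step 3. [((x^2) + 5) + 2 = 7] 2 comes off first (subtract 2). So sub: (x^2) + 5 = 5.
Step 4. [(x^2) + 5 = 5] subtract 5: x sits inside (… + 5) ⇒ sub: x^2 = 0.
Step 5. [x^2 = 0] LHS squared, RHS 0 ≥ 0: apply √ (±). So sqrt: x = 0.

Answer: x ∈ {0}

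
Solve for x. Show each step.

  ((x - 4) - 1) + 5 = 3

Step 1. [((x - 4) - 1) + 5 = 3] peel the +5: subtract 5 from each side, so sub: (x - 4) - 1 = -2.
Step 2. [(x - 4) - 1 = -2] 1 comes off first (add 1) ⇒ sub: x - 4 = -1.
Step 3. [x - 4 = -1] peel the -4: add 4 from each side. So sub: x = 3.

Answer: x ∈ {3}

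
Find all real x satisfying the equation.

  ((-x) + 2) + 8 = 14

Step 1. [((-x) + 2) + 8 = 14] subtract 8: x sits inside (… + 8), so sub: (-x) + 2 = 6.
Step 2. [(-x) + 2 = 6] peel the +2: subtract 2 from each side. So sub: -x = 4.
Step 3. [-x = 4] leading − — multiply by −1, so neg: x = -4.

Answer: x ∈ {-4}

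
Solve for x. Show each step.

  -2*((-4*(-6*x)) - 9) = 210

Step 1. [-2*((-4*(-6*x)) - 9) = 210] LHS = -2·(…); ÷-2 both sides, so div: (-4*(-6*x)) - 9 = -105.
Step 2. [(-4*(-6*x)) - 9 = -105] peel the -9: add 9 from each side. So sub: -4*(-6*x) = -96.
Step 3. [-4*(-6*x) = -96] LHS = -4·(…); ÷-4 both sides ⇒ div: -6*x = 24.
Step 4. [-6*x = 24] -6 out front; divide by -6 ⇒ div: x = -4.

Answer: x ∈ {-4}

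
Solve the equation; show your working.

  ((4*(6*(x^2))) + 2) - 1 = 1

Step 1. [((4*(6*(x^2))) + 2) - 1 = 1] the outer -1 inverts by adding 1 ⇒ sub: (4*(6*(x^2))) + 2 = 2.
Step 2. [(4*(6*(x^2))) + 2 = 2] +2 is outermost — subtract 2 both sides ⇒ sub: 4*(6*(x^2)) = 0.
Step 3. [4*(6*(x^2)) = 0] LHS = 4·(…); ÷4 both sides. So div: 6*(x^2) = 0.
Step 4. [6*(x^2) = 0] leading coefficient 6: divide by 6, so div: x^2 = 0.
Step 5. [x^2 = 0] LHS squared, RHS 0 ≥ 0: apply √ (±) ⇒ sqrt: x = 0.

Answer: x ∈ {0}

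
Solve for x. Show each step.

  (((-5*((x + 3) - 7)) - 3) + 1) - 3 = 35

Step 1. [(((-5*((x + 3) - 7)) - 3) + 1) - 3 = 35] 3 comes off first (add 3), so sub: ((-5*((x + 3) - 7)) - 3) + 1 = 38.
Step 2. [((-5*((x + 3) - 7)) - 3) + 1 = 38] the outer +1 inverts by subtracting 1 ⇒ sub: (-5*((x + 3) - 7)) - 3 = 37.
Step 3. [(-5*((x + 3) - 7)) - 3 = 37] add 3: x sits inside (… - 3). So sub: -5*((x + 3) - 7) = 40.
Step 4. [-5*((x + 3) - 7) = 40] -5·(inner) — divide through by -5 ⇒ div: (x + 3) - 7 = -8.
Step 5. [(x + 3) - 7 = -8] the outer -7 inverts by adding 7 ⇒ sub: x + 3 = -1.
Step 6. [x + 3 = -1] the outer +3 inverts by subtracting 3 ⇒ sub: x = -4.

Answer: x ∈ {-4}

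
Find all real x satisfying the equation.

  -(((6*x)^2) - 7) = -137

Step 1. [-(((6*x)^2) - 7) = -137] flip signs both sides, so neg: ((6*x)^2) - 7 = 137.
Step 2. [((6*x)^2) - 7 = 137] add 7: x sits inside (… - 7), so sub: (6*x)^2 = 144.
Step 3. [(6*x)^2 = 144] LHS squared, RHS 144 ≥ 0: apply √ (±), so sqrt: 6*x = 12 or -12.
Step 4. [6*x = 12 or -12] 6 out front; divide by 6, so div: x = 2 or -2.

Answer: x ∈ {-2, 2}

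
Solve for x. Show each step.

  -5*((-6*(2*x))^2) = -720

Step 1. [-5*((-6*(2*x))^2) = -720] -5·(inner) — divide through by -5. So div: (-6*(2*x))^2 = 144.
Step 2. [(-6*(2*x))^2 = 144] √ both sides: 144 ≥ 0 gives two branches ⇒ sqrt: -6*(2*x) = 12 or -12.
Step 3. [-6*(2*x) = 12 or -12] divide by the outer -6, so div: 2*x = -2 or 2.
Step 4. [2*x = -2 or 2] divide by the outer 2 ⇒ div: x = -1 or 1.

Answer: x ∈ {-1, 1}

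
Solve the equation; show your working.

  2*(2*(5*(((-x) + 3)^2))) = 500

Step 1. [2*(2*(5*(((-x) + 3)^2))) = 500] 2 out front; divide by 2. So div: 2*(5*(((-x) + 3)^2)) = 250.
Step 2. [2*(5*(((-x) + 3)^2)) = 250] 2 out front; divide by 2. So div: 5*(((-x) + 3)^2) = 125.
Step 3. [5*(((-x) + 3)^2) = 125] leading coefficient 5: divide by 5. So div: ((-x) + 3)^2 = 25.
Step 4. [((-x) + 3)^2 = 25] √ both sides: 25 ≥ 0 gives two branches. So sqrt: (-x) + 3 = 5 or -5.
Step 5. [(-x) + 3 = 5 or -5] 3 comes off first (subtract 3), so sub: -x = 2 or -8.
Step 6. [-x = 2 or -8] flip signs both sides ⇒ neg: x = -2 or 8.

Answer: x ∈ {-2, 8}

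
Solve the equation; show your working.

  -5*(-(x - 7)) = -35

Step 1. [-5*(-(x - 7)) = -35] divide by the outer -5, so div: -(x - 7) = 7.
Step 2. [-(x - 7) = 7] flip signs both sides. So neg: x - 7 = -7.
Step 3. [x - 7 = -7] add 7: x sits inside (… - 7). So sub: x = 0.

Answer: x ∈ {0}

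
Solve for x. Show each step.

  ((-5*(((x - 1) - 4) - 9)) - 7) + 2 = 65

Step 1. [((-5*(((x - 1) - 4) - 9)) - 7) + 2 = 65] the outer +2 inverts by subtracting 2. So sub: (-5*(((x - 1) - 4) - 9)) - 7 = 63.
Step 2. [(-5*(((x - 1) - 4) - 9)) - 7 = 63] 7 comes off first (add 7) ⇒ sub: -5*(((x - 1) - 4) - 9) = 70.
Step 3. [-5*(((x - 1) - 4) - 9) = 70] leading coefficient -5: divide by -5, so div: ((x - 1) - 4) - 9 = -14.
Step 4. [((x - 1) - 4) - 9 = -14] peel the -9: add 9 from each side, so sub: (x - 1) - 4 = -5.
Step 5. [(x - 1) - 4 = -5] peel the -4: add 4 from each side, so sub: x - 1 = -1.
Step 6. [x - 1 = -1] the outer -1 inverts by adding 1 ⇒ sub: x = 0.

Answer: x ∈ {0}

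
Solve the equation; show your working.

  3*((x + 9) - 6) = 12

Step 1. [3*((x + 9) - 6) = 12] LHS = 3·(…); ÷3 both sides, so div: (x + 9) - 6 = 4.
Step 2. [(x + 9) - 6 = 4] add 6: x sits inside (… - 6), so sub: x + 9 = 10.
Step 3. [x + 9 = 10] the outer +9 inverts by subtracting 9, so sub: x = 1.

Answer: x ∈ {1}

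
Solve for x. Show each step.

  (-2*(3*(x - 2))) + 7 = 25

Step 1. [(-2*(3*(x - 2))) + 7 = 25] peel the +7: subtract 7 from each side. So sub: -2*(3*(x - 2)) = 18.
Step 2. [-2*(3*(x - 2)) = 18] -2 out front; divide by -2. So div: 3*(x - 2) = -9.
Step 3. [3*(x - 2) = -9] divide by the outer 3, so div: x - 2 = -3.
Step 4. [x - 2 = -3] the outer -2 inverts by adding 2. So sub: x = -1.

Answer: x ∈ {-1}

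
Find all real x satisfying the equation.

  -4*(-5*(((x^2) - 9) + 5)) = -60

Step 1. [-4*(-5*(((x^2) - 9) + 5)) = -60] -4 out front; divide by -4, so div: -5*(((x^2) - 9) + 5) = 15.
Step 2. [-5*(((x^2) - 9) + 5) = 15] divide by the outer -5 ⇒ div: ((x^2) - 9) + 5 = -3.
Step 3. [((x^2) - 9) + 5 = -3] subtract 5: x sits inside (… + 5), so sub: (x^2) - 9 = -8.
Step 4. [(x^2) - 9 = -8] 9 comes off first (add 9). So sub: x^2 = 1.
Step 5. [x^2 = 1] √ both sides: 1 ≥ 0 gives two branches, so sqrt: x = 1 or -1.

Answer: x ∈ {-1, 1}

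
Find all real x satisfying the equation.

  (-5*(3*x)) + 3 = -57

Step 1. [(-5*(3*x)) + 3 = -57] peel the +3: subtract 3 from each side ⇒ sub: -5*(3*x) = -60.
Step 2. [-5*(3*x) = -60] LHS = -5·(…); ÷-5 both sides ⇒ div: 3*x = 12.
Step 3. [3*x = 12] 3 out front; divide by 3, so div: x = 4.

Answer: x ∈ {4}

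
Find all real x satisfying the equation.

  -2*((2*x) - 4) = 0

Step 1. [-2*((2*x) - 4) = 0] divide by the outer -2, so div: (2*x) - 4 = 0.
Step 2. [(2*x) - 4 = 0] 2 | LHS and 2 | 0: pull 2 out, so factor: x - 2 = 0.
Step 3. [x - 2 = 0] 2 comes off first (add 2), so sub: x = 2.

Answer: x ∈ {2}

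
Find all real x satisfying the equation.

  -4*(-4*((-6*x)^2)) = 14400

Step 1. [-4*(-4*((-6*x)^2)) = 14400] -4·(inner) — divide through by -4. So div: -4*((-6*x)^2) = -3600.
Step 2. [-4*((-6*x)^2) = -3600] leading coefficient -4: divide by -4. So div: (-6*x)^2 = 900.
Step 3. [(-6*x)^2 = 900] LHS squared, RHS 900 ≥ 0: apply √ (±) ⇒ sqrt: -6*x = 30 or -30.
Step 4. [-6*x = 30 or -30] divide by the outer -6 ⇒ div: x = -5 or 5.

Answer: x ∈ {-5, 5}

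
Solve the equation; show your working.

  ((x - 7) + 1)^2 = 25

Step 1. [((x - 7) + 1)^2 = 25] LHS squared, RHS 25 ≥ 0: apply √ (±). So sqrt: (x - 7) + 1 = 5 or -5.
Step 2. [(x - 7) + 1 = 5 or -5] +1 is outermost — subtract 1 both sides, so sub: x - 7 = 4 or -6.
Step 3. [x - 7 = 4 or -6] add 7: x sits inside (… - 7) ⇒ sub: x = 11 or 1.

Answer: x ∈ {1, 11}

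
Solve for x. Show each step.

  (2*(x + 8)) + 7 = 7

Step 1. [(2*(x + 8)) + 7 = 7] peel the +7: subtract 7 from each side ⇒ sub: 2*(x + 8) = 0.
Step 2. [2*(x + 8) = 0] 2·(inner) — divide through by 2, so div: x + 8 = 0.
Step 3. [x + 8 = 0] the outer +8 inverts by subtracting 8. So sub: x = -8.

Answer: x ∈ {-8}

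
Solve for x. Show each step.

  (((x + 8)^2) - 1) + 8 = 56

Step 1. [(((x + 8)^2) - 1) + 8 = 56] the outer +8 inverts by subtracting 8, so sub: ((x + 8)^2) - 1 = 48.
Step 2. [((x + 8)^2) - 1 = 48] 1 comes off first (add 1), so sub: (x + 8)^2 = 49.
Step 3. [(x + 8)^2 = 49] 49 ≥ 0, LHS is (·)² — take ±√. So sqrt: x + 8 = 7 or -7.
Step 4. [x + 8 = 7 or -7] peel the +8: subtract 8 from each side ⇒ sub: x = -1 or -15.

Answer: x ∈ {-15, -1}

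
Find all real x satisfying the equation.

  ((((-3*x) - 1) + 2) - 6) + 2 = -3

Step 1. [((((-3*x) - 1) + 2) - 6) + 2 = -3] subtract 2: x sits inside (… + 2), so sub: (((-3*x) - 1) + 2) - 6 = -5.
Step 2. [(((-3*x) - 1) + 2) - 6 = -5] peel the -6: add 6 from each side. So sub: ((-3*x) - 1) + 2 = 1.
Step 3. [((-3*x) - 1) + 2 = 1] subtract 2: x sits inside (… + 2) ⇒ sub: (-3*x) - 1 = -1.
Step 4. [(-3*x) - 1 = -1] peel the -1: add 1 from each side. So sub: -3*x = 0.
Step 5. [-3*x = 0] divide by the outer -3 ⇒ div: x = 0.

Answer: x ∈ {0}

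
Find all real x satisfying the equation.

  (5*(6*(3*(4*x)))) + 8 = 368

Step 1. [(5*(6*(3*(4*x)))) + 8 = 368] subtract 8: x sits inside (… + 8) ⇒ sub: 5*(6*(3*(4*x))) = 360.
Step 2. [5*(6*(3*(4*x))) = 360] 5 out front; divide by 5, so div: 6*(3*(4*x)) = 72.
Step 3. [6*(3*(4*x)) = 72] 6 out front; divide by 6 ⇒ div: 3*(4*x) = 12.
Step 4. [3*(4*x) = 12] 3 out front; divide by 3 ⇒ div: 4*x = 4.
Step 5. [4*x = 4] divide by the outer 4. So div: x = 1.

Answer: x ∈ {1}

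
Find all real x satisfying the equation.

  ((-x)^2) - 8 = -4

Step 1. [((-x)^2) - 8 = -4] add 8: x sits inside (… - 8). So sub: (-x)^2 = 4.
Step 2. [(-x)^2 = 4] √ both sides: 4 ≥ 0 gives two branches, so sqrt: -x = 2 or -2.
Step 3. [-x = 2 or -2] LHS negated; negate both sides ⇒ neg: x = -2 or 2.

Answer: x ∈ {-2, 2}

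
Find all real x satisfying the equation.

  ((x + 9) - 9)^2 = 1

Step 1. [((x + 9) - 9)^2 = 1] LHS squared, RHS 1 ≥ 0: apply √ (±), so sqrt: (x + 9) - 9 = 1 or -1.
Step 2. [(x + 9) - 9 = 1 or -1] add 9: x sits inside (… - 9) ⇒ sub: x + 9 = 10 or 8.
Step 3. [x + 9 = 10 or 8] peel the +9: subtract 9 from each side, so sub: x = 1 or -1.

Answer: x ∈ {-1, 1}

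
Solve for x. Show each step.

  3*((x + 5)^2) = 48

Step 1. [3*((x + 5)^2) = 48] 3·(inner) — divide through by 3. So div: (x + 5)^2 = 16.
Step 2. [(x + 5)^2 = 16] LHS squared, RHS 16 ≥ 0: apply √ (±) ⇒ sqrt: x + 5 = 4 or -4.
Step 3. [x + 5 = 4 or -4] 5 comes off first (subtract 5) ⇒ sub: x = -1 or -9.

Answer: x ∈ {-9, -1}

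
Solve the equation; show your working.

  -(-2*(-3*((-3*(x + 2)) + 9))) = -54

Step 1. [-(-2*(-3*((-3*(x + 2)) + 9))) = -54] LHS negated; negate both sides. So neg: -2*(-3*((-3*(x + 2)) + 9)) = 54.
Step 2. [-2*(-3*((-3*(x + 2)) + 9)) = 54] leading coefficient -2: divide by -2 ⇒ div: -3*((-3*(x + 2)) + 9) = -27.
Step 3. [-3*((-3*(x + 2)) + 9) = -27] -3·(inner) — divide through by -3. So div: (-3*(x + 2)) + 9 = 9.
Step 4. [(-3*(x + 2)) + 9 = 9] -3 divides every term; factor it out. So factor: (x + 2) - 3 = -3.
Step 5. [(x + 2) - 3 = -3] -3 is outermost — add 3 both sides. So sub: x + 2 = 0.
Step 6. [x + 2 = 0] 2 comes off first (subtract 2). So sub: x = -2.

Answer: x ∈ {-2}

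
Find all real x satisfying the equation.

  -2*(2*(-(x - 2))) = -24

Step 1. [-2*(2*(-(x - 2))) = -24] leading coefficient -2: divide by -2. So div: 2*(-(x - 2)) = 12.
Step 2. [2*(-(x - 2)) = 12] divide by the outer 2, so div: -(x - 2) = 6.
Step 3. [-(x - 2) = 6] flip signs both sides, so neg: x - 2 = -6.
Step 4. [x - 2 = -6] add 2: x sits inside (… - 2). So sub: x = -4.

Answer: x ∈ {-4}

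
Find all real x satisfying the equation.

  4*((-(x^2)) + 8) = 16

Step 1. [4*((-(x^2)) + 8) = 16] 4·(inner) — divide through by 4, so div: (-(x^2)) + 8 = 4.
Step 2. [(-(x^2)) + 8 = 4] the outer +8 inverts by subtracting 8. So sub: -(x^2) = -4.
Step 3. [-(x^2) = -4] LHS negated; negate both sides. So neg: x^2 = 4.
Step 4. [x^2 = 4] √ both sides: 4 ≥ 0 gives two branches. So sqrt: x = 2 or -2.

Answer: x ∈ {-2, 2}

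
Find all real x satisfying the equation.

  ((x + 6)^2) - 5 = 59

Step 1. [((x + 6)^2) - 5 = 59] the outer -5 inverts by adding 5. So sub: (x + 6)^2 = 64.
Step 2. [(x + 6)^2 = 64] LHS squared, RHS 64 ≥ 0: apply √ (±) ⇒ sqrt: x + 6 = 8 or -8.
Step 3. [x + 6 = 8 or -8] +6 is outermost — subtract 6 both sides ⇒ sub: x = 2 or -14.

Answer: x ∈ {-14, 2}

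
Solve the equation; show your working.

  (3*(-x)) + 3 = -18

Step 1. [(3*(-x)) + 3 = -18] 3 | LHS and 3 | -18: pull 3 out. So factor: (-x) + 1 = -6.
Step 2. [(-x) + 1 = -6] +1 is outermost — subtract 1 both sides. So sub: -x = -7.
Step 3. [-x = -7] flip signs both sides. So neg: x = 7.

Answer: x ∈ {7}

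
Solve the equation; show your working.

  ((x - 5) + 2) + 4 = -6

Step 1. [((x - 5) + 2) + 4 = -6] +4 is outermost — subtract 4 both sides ⇒ sub: (x - 5) + 2 = -10.
Step 2. [(x - 5) + 2 = -10] subtract 2: x sits inside (… + 2). So sub: x - 5 = -12.
Step 3. [x - 5 = -12] add 5: x sits inside (… - 5), so sub: x = -7.

Answer: x ∈ {-7}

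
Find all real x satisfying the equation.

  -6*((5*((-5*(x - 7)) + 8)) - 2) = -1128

Step 1. [-6*((5*((-5*(x - 7)) + 8)) - 2) = -1128] divide by the outer -6. So div: (5*((-5*(x - 7)) + 8)) - 2 = 188.
Step 2. [(5*((-5*(x - 7)) + 8)) - 2 = 188] -2 is outermost — add 2 both sides. So sub: 5*((-5*(x - 7)) + 8) = 190.
Step 3. [5*((-5*(x - 7)) + 8) = 190] 5 out front; divide by 5. So div: (-5*(x - 7)) + 8 = 38.
Step 4. [(-5*(x - 7)) + 8 = 38] the outer +8 inverts by subtracting 8, so sub: -5*(x - 7) = 30.
Step 5. [-5*(x - 7) = 30] LHS = -5·(…); ÷-5 both sides. So div: x - 7 = -6.
Step 6. [x - 7 = -6] add 7: x sits inside (… - 7) ⇒ sub: x = 1.

Answer: x ∈ {1}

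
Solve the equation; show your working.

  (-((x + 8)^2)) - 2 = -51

Step 1. [(-((x + 8)^2)) - 2 = -51] 2 comes off first (add 2), so sub: -((x + 8)^2) = -49.
Step 2. [-((x + 8)^2) = -49] LHS negated; negate both sides ⇒ neg: (x + 8)^2 = 49.
Step 3. [(x + 8)^2 = 49] 49 ≥ 0, LHS is (·)² — take ±√ ⇒ sqrt: x + 8 = 7 or -7.
Step 4. [x + 8 = 7 or -7] peel the +8: subtract 8 from each side, so sub: x = -1 or -15.

Answer: x ∈ {-15, -1}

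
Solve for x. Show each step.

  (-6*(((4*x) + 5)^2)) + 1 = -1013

Step 1. [(-6*(((4*x) + 5)^2)) + 1 = -1013] subtract 1: x sits inside (… + 1), so sub: -6*(((4*x) + 5)^2) = -1014.
Step 2. [-6*(((4*x) + 5)^2) = -1014] leading coefficient -6: divide by -6 ⇒ div: ((4*x) + 5)^2 = 169.
Step 3. [((4*x) + 5)^2 = 169] √ both sides: 169 ≥ 0 gives two branches. So sqrt: (4*x) + 5 = 13 or -13.
Step 4. [(4*x) + 5 = 13 or -13] the outer +5 inverts by subtracting 5, so sub: 4*x = 8 or -18.
Step 5. [4*x = 8 or -18] 4 out front; divide by 4, so div: x = 2 or -9/2.

Answer: x ∈ {-9/2, 2}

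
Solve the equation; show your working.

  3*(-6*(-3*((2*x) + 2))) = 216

Step 1. [3*(-6*(-3*((2*x) + 2))) = 216] 3 out front; divide by 3. So div: -6*(-3*((2*x) + 2)) = 72.
Step 2. [-6*(-3*((2*x) + 2)) = 72] -6 out front; divide by -6. So div: -3*((2*x) + 2) = -12.
Step 3. [-3*((2*x) + 2) = -12] -3·(inner) — divide through by -3. So div: (2*x) + 2 = 4.
Step 4. [(2*x) + 2 = 4] common factor 2 (LHS and 4) — divide through. So factor: x + 1 = 2.
Step 5. [x + 1 = 2] subtract 1: x sits inside (… + 1) ⇒ sub: x = 1.

Answer: x ∈ {1}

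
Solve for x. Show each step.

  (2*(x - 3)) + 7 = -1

Step 1. [(2*(x - 3)) + 7 = -1] 7 comes off first (subtract 7) ⇒ sub: 2*(x - 3) = -8.
Step 2. [2*(x - 3) = -8] leading coefficient 2: divide by 2, so div: x - 3 = -4.
Step 3. [x - 3 = -4] peel the -3: add 3 from each side ⇒ sub: x = -1.

Answer: x ∈ {-1}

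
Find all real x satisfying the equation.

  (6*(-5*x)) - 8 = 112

Step 1. [(6*(-5*x)) - 8 = 112] -8 is outermost — add 8 both sides ⇒ sub: 6*(-5*x) = 120.
Step 2. [6*(-5*x) = 120] leading coefficient 6: divide by 6, so div: -5*x = 20.
Step 3. [-5*x = 20] divide by the outer -5. So div: x = -4.

Answer: x ∈ {-4}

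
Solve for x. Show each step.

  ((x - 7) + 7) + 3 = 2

Step 1. [((x - 7) + 7) + 3 = 2] peel the +3: subtract 3 from each side ⇒ sub: (x - 7) + 7 = -1.
Step 2. [(x - 7) + 7 = -1] peel the +7: subtract 7 from each side. So sub: x - 7 = -8.
Step 3. [x - 7 = -8] the outer -7 inverts by adding 7, so sub: x = -1.

Answer: x ∈ {-1}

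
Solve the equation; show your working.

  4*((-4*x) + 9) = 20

Step 1. [4*((-4*x) + 9) = 20] 4 out front; divide by 4, so div: (-4*x) + 9 = 5.
Step 2. [(-4*x) + 9 = 5] +9 is outermost — subtract 9 both sides, so sub: -4*x = -4.
Step 3. [-4*x = -4] LHS = -4·(…); ÷-4 both sides ⇒ div: x = 1.

Answer: x ∈ {1}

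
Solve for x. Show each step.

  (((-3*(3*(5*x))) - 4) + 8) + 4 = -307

Step 1. [(((-3*(3*(5*x))) - 4) + 8) + 4 = -307] subtract 4: x sits inside (… + 4). So sub: ((-3*(3*(5*x))) - 4) + 8 = -311.
Step 2. [((-3*(3*(5*x))) - 4) + 8 = -311] the outer +8 inverts by subtracting 8, so sub: (-3*(3*(5*x))) - 4 = -319.
Step 3. [(-3*(3*(5*x))) - 4 = -319] -4 is outermost — add 4 both sides. So sub: -3*(3*(5*x)) = -315.
Step 4. [-3*(3*(5*x)) = -315] -3 out front; divide by -3, so div: 3*(5*x) = 105.
Step 5. [3*(5*x) = 105] leading coefficient 3: divide by 3 ⇒ div: 5*x = 35.
Step 6. [5*x = 35] divide by the outer 5. So div: x = 7.

Answer: x ∈ {7}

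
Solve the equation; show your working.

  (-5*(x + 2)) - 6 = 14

Step 1. [(-5*(x + 2)) - 6 = 14] add 6: x sits inside (… - 6) ⇒ sub: -5*(x + 2) = 20.
Step 2. [-5*(x + 2) = 20] divide by the outer -5 ⇒ div: x + 2 = -4.
Step 3. [x + 2 = -4] the outer +2 inverts by subtracting 2. So sub: x = -6.

Answer: x ∈ {-6}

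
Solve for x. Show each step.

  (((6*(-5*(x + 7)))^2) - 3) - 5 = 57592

Step 1. [(((6*(-5*(x + 7)))^2) - 3) - 5 = 57592] the outer -5 inverts by adding 5. So sub: ((6*(-5*(x + 7)))^2) - 3 = 57597.
Step 2. [((6*(-5*(x + 7)))^2) - 3 = 57597] peel the -3: add 3 from each side. So sub: (6*(-5*(x + 7)))^2 = 57600.
Step 3. [(6*(-5*(x + 7)))^2 = 57600] 57600 ≥ 0, LHS is (·)² — take ±√ ⇒ sqrt: 6*(-5*(x + 7)) = 240 or -240.
Step 4. [6*(-5*(x + 7)) = 240 or -240] divide by the outer 6 ⇒ div: -5*(x + 7) = 40 or -40.
Step 5. [-5*(x + 7) = 40 or -40] divide by the outer -5. So div: x + 7 = -8 or 8.
Step 6. [x + 7 = -8 or 8] 7 comes off first (subtract 7), so sub: x = -15 or 1.

Answer: x ∈ {-15, 1}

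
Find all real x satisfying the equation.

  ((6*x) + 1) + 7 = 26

Step 1. [((6*x) + 1) + 7 = 26] subtract 7: x sits inside (… + 7). So sub: (6*x) + 1 = 19.
Step 2. [(6*x) + 1 = 19] subtract 1: x sits inside (… + 1). So sub: 6*x = 18.
Step 3. [6*x = 18] 6 out front; divide by 6 ⇒ div: x = 3.

Answer: x ∈ {3}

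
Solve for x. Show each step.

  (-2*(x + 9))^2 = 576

Step 1. [(-2*(x + 9))^2 = 576] √ both sides: 576 ≥ 0 gives two branches. So sqrt: -2*(x + 9) = 24 or -24.
Step 2. [-2*(x + 9) = 24 or -24] leading coefficient -2: divide by -2. So div: x + 9 = -12 or 12.
Step 3. [x + 9 = -12 or 12] 9 comes off first (subtract 9), so sub: x = -21 or 3.

Answer: x ∈ {-21, 3}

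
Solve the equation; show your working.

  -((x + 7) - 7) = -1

Step 1. [-((x + 7) - 7) = -1] leading − — multiply by −1, so neg: (x + 7) - 7 = 1.
Step 2. [(x + 7) - 7 = 1] peel the -7: add 7 from each side, so sub: x + 7 = 8.
Step 3. [x + 7 = 8] +7 is outermost — subtract 7 both sides ⇒ sub: x = 1.

Answer: x ∈ {1}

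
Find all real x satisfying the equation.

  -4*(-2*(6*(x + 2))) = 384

Step 1. [-4*(-2*(6*(x + 2))) = 384] LHS = -4·(…); ÷-4 both sides ⇒ div: -2*(6*(x + 2)) = -96.
Step 2. [-2*(6*(x + 2)) = -96] divide by the outer -2 ⇒ div: 6*(x + 2) = 48.
Step 3. [6*(x + 2) = 48] LHS = 6·(…); ÷6 both sides. So div: x + 2 = 8.
Step 4. [x + 2 = 8] +2 is outermost — subtract 2 both sides ⇒ sub: x = 6.

Answer: x ∈ {6}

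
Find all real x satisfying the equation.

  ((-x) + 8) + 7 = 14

Step 1. [((-x) + 8) + 7 = 14] the outer +7 inverts by subtracting 7, so sub: (-x) + 8 = 7.
Step 2. [(-x) + 8 = 7] subtract 8: x sits inside (… + 8) ⇒ sub: -x = -1.
Step 3. [-x = -1] flip signs both sides, so neg: x = 1.

Answer: x ∈ {1}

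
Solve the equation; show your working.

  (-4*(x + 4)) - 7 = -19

Step 1. [(-4*(x + 4)) - 7 = -19] peel the -7: add 7 from each side ⇒ sub: -4*(x + 4) = -12.
Step 2. [-4*(x + 4) = -12] -4 out front; divide by -4 ⇒ div: x + 4 = 3.
Step 3. [x + 4 = 3] 4 comes off first (subtract 4), so sub: x = -1.

Answer: x ∈ {-1}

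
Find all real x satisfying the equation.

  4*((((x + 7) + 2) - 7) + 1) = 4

Step 1. [4*((((x + 7) + 2) - 7) + 1) = 4] divide by the outer 4 ⇒ div: (((x + 7) + 2) - 7) + 1 = 1.
Step 2. [(((x + 7) + 2) - 7) + 1 = 1] subtract 1: x sits inside (… + 1). So sub: ((x + 7) + 2) - 7 = 0.
Step 3. [((x + 7) + 2) - 7 = 0] 7 comes off first (add 7). So sub: (x + 7) + 2 = 7.
Step 4. [(x + 7) + 2 = 7] subtract 2: x sits inside (… + 2). So sub: x + 7 = 5.
Step 5. [x + 7 = 5] peel the +7: subtract 7 from each side, so sub: x = -2.

Answer: x ∈ {-2}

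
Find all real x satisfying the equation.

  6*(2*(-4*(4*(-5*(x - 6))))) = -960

Step 1. [6*(2*(-4*(4*(-5*(x - 6))))) = -960] 6·(inner) — divide through by 6, so div: 2*(-4*(4*(-5*(x - 6)))) = -160.
Step 2. [2*(-4*(4*(-5*(x - 6)))) = -160] divide by the outer 2, so div: -4*(4*(-5*(x - 6))) = -80.
Step 3. [-4*(4*(-5*(x - 6))) = -80] -4 out front; divide by -4 ⇒ div: 4*(-5*(x - 6)) = 20.
Step 4. [4*(-5*(x - 6)) = 20] divide by the outer 4. So div: -5*(x - 6) = 5.
Step 5. [-5*(x - 6) = 5] leading coefficient -5: divide by -5, so div: x - 6 = -1.
Step 6. [x - 6 = -1] -6 is outermost — add 6 both sides. So sub: x = 5.

Answer: x ∈ {5}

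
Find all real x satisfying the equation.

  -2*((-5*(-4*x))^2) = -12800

Step 1. [-2*((-5*(-4*x))^2) = -12800] leading coefficient -2: divide by -2, so div: (-5*(-4*x))^2 = 6400.
Step 2. [(-5*(-4*x))^2 = 6400] 6400 ≥ 0, LHS is (·)² — take ±√, so sqrt: -5*(-4*x) = 80 or -80.
Step 3. [-5*(-4*x) = 80 or -80] -5·(inner) — divide through by -5 ⇒ div: -4*x = -16 or 16.
Step 4. [-4*x = -16 or 16] divide by the outer -4 ⇒ div: x = 4 or -4.

Answer: x ∈ {-4, 4}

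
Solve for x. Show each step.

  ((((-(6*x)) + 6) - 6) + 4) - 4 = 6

Step 1. [((((-(6*x)) + 6) - 6) + 4) - 4 = 6] add 4: x sits inside (… - 4), so sub: (((-(6*x)) + 6) - 6) + 4 = 10.
Step 2. [(((-(6*x)) + 6) - 6) + 4 = 10] peel the +4: subtract 4 from each side. So sub: ((-(6*x)) + 6) - 6 = 6.
Step 3. [((-(6*x)) + 6) - 6 = 6] peel the -6: add 6 from each side. So sub: (-(6*x)) + 6 = 12.
Step 4. [(-(6*x)) + 6 = 12] the outer +6 inverts by subtracting 6 ⇒ sub: -(6*x) = 6.
Step 5. [-(6*x) = 6] leading − — multiply by −1. So neg: 6*x = -6.
Step 6. [6*x = -6] 6 out front; divide by 6. So div: x = -1.

Answer: x ∈ {-1}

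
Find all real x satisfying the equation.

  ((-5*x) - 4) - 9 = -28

Step 1. [((-5*x) - 4) - 9 = -28] the outer -9 inverts by adding 9, so sub: (-5*x) - 4 = -19.
Step 2. [(-5*x) - 4 = -19] -4 is outermost — add 4 both sides, so sub: -5*x = -15.
Step 3. [-5*x = -15] LHS = -5·(…); ÷-5 both sides. So div: x = 3.

Answer: x ∈ {3}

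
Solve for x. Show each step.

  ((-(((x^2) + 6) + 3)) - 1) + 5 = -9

Step 1. [((-(((x^2) + 6) + 3)) - 1) + 5 = -9] 5 comes off first (subtract 5) ⇒ sub: (-(((x^2) + 6) + 3)) - 1 = -14.
Step 2. [(-(((x^2) + 6) + 3)) - 1 = -14] the outer -1 inverts by adding 1 ⇒ sub: -(((x^2) + 6) + 3) = -13.
Step 3. [-(((x^2) + 6) + 3) = -13] flip signs both sides. So neg: ((x^2) + 6) + 3 = 13.
Step 4. [((x^2) + 6) + 3 = 13] subtract 3: x sits inside (… + 3), so sub: (x^2) + 6 = 10.
Step 5. [(x^2) + 6 = 10] peel the +6: subtract 6 from each side. So sub: x^2 = 4.
Step 6. [x^2 = 4] √ both sides: 4 ≥ 0 gives two branches ⇒ sqrt: x = 2 or -2.

Answer: x ∈ {-2, 2}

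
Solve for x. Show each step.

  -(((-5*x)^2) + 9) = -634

Step 1. [-(((-5*x)^2) + 9) = -634] leading − — multiply by −1. So neg: ((-5*x)^2) + 9 = 634.
Step 2. [((-5*x)^2) + 9 = 634] peel the +9: subtract 9 from each side ⇒ sub: (-5*x)^2 = 625.
Step 3. [(-5*x)^2 = 625] LHS squared, RHS 625 ≥ 0: apply √ (±) ⇒ sqrt: -5*x = 25 or -25.
Step 4. [-5*x = 25 or -25] leading coefficient -5: divide by -5 ⇒ div: x = -5 or 5.

Answer: x ∈ {-5, 5}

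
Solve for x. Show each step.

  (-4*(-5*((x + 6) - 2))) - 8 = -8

Step 1. [(-4*(-5*((x + 6) - 2))) - 8 = -8] common factor -4 (LHS and -8) — divide through ⇒ factor: (-5*((x + 6) - 2)) + 2 = 2.
Step 2. [(-5*((x + 6) - 2)) + 2 = 2] the outer +2 inverts by subtracting 2. So sub: -5*((x + 6) - 2) = 0.
Step 3. [-5*((x + 6) - 2) = 0] leading coefficient -5: divide by -5. So div: (x + 6) - 2 = 0.
Step 4. [(x + 6) - 2 = 0] add 2: x sits inside (… - 2), so sub: x + 6 = 2.
Step 5. [x + 6 = 2] +6 is outermost — subtract 6 both sides, so sub: x = -4.

Answer: x ∈ {-4}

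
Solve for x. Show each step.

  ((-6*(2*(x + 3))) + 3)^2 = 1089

Step 1. [((-6*(2*(x + 3))) + 3)^2 = 1089] LHS squared, RHS 1089 ≥ 0: apply √ (±). So sqrt: (-6*(2*(x + 3))) + 3 = 33 or -33.
Step 2. [(-6*(2*(x + 3))) + 3 = 33 or -33] +3 is outermost — subtract 3 both sides ⇒ sub: -6*(2*(x + 3)) = 30 or -36.
Step 3. [-6*(2*(x + 3)) = 30 or -36] -6·(inner) — divide through by -6 ⇒ div: 2*(x + 3) = -5 or 6.
Step 4. [2*(x + 3) = -5 or 6] 2 out front; divide by 2, so div: x + 3 = -5/2 or 3.
Step 5. [x + 3 = -5/2 or 3] the outer +3 inverts by subtracting 3 ⇒ sub: x = -11/2 or 0.

Answer: x ∈ {-11/2, 0}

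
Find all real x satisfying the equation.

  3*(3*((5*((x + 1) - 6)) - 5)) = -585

Step 1. [3*(3*((5*((x + 1) - 6)) - 5)) = -585] 3·(inner) — divide through by 3. So div: 3*((5*((x + 1) - 6)) - 5) = -195.
Step 2. [3*((5*((x + 1) - 6)) - 5) = -195] LHS = 3·(…); ÷3 both sides ⇒ div: (5*((x + 1) - 6)) - 5 = -65.
Step 3. [(5*((x + 1) - 6)) - 5 = -65] 5 | LHS and 5 | -65: pull 5 out, so factor: ((x + 1) - 6) - 1 = -13.
Step 4. [((x + 1) - 6) - 1 = -13] 1 comes off first (add 1) ⇒ sub: (x + 1) - 6 = -12.
Step 5. [(x + 1) - 6 = -12] -6 is outermost — add 6 both sides. So sub: x + 1 = -6.
Step 6. [x + 1 = -6] peel the +1: subtract 1 from each side, so sub: x = -7.

Answer: x ∈ {-7}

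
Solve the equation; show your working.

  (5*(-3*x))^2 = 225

Step 1. [(5*(-3*x))^2 = 225] 225 ≥ 0, LHS is (·)² — take ±√, so sqrt: 5*(-3*x) = 15 or -15.
Step 2. [5*(-3*x) = 15 or -15] divide by the outer 5, so div: -3*x = 3 or -3.
Step 3. [-3*x = 3 or -3] -3·(inner) — divide through by -3. So div: x = -1 or 1.

Answer: x ∈ {-1, 1}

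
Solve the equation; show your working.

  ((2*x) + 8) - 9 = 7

Step 1. [((2*x) + 8) - 9 = 7] -9 is outermost — add 9 both sides, so sub: (2*x) + 8 = 16.
Step 2. [(2*x) + 8 = 16] 2 | LHS and 2 | 16: pull 2 out ⇒ factor: x + 4 = 8.
Step 3. [x + 4 = 8] peel the +4: subtract 4 from each side, so sub: x = 4.

Answer: x ∈ {4}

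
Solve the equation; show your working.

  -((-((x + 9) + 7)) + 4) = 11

Step 1. [-((-((x + 9) + 7)) + 4) = 11] flip signs both sides, so neg: (-((x + 9) + 7)) + 4 = -11.
Step 2. [(-((x + 9) + 7)) + 4 = -11] +4 is outermost — subtract 4 both sides, so sub: -((x + 9) + 7) = -15.
Step 3. [-((x + 9) + 7) = -15] leading − — multiply by −1, so neg: (x + 9) + 7 = 15.
Step 4. [(x + 9) + 7 = 15] subtract 7: x sits inside (… + 7). So sub: x + 9 = 8.
Step 5. [x + 9 = 8] the outer +9 inverts by subtracting 9, so sub: x = -1.

Answer: x ∈ {-1}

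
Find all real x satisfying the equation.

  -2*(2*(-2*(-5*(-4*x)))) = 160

Step 1. [-2*(2*(-2*(-5*(-4*x)))) = 160] -2·(inner) — divide through by -2 ⇒ div: 2*(-2*(-5*(-4*x))) = -80.
Step 2. [2*(-2*(-5*(-4*x))) = -80] 2 out front; divide by 2, so div: -2*(-5*(-4*x)) = -40.
Step 3. [-2*(-5*(-4*x)) = -40] -2·(inner) — divide through by -2 ⇒ div: -5*(-4*x) = 20.
Step 4. [-5*(-4*x) = 20] -5 out front; divide by -5, so div: -4*x = -4.
Step 5. [-4*x = -4] LHS = -4·(…); ÷-4 both sides. So div: x = 1.

Answer: x ∈ {1}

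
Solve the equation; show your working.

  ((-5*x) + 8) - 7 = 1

Step 1. [((-5*x) + 8) - 7 = 1] -7 is outermost — add 7 both sides ⇒ sub: (-5*x) + 8 = 8.
Step 2. [(-5*x) + 8 = 8] the outer +8 inverts by subtracting 8 ⇒ sub: -5*x = 0.
Step 3. [-5*x = 0] leading coefficient -5: divide by -5 ⇒ div: x = 0.

Answer: x ∈ {0}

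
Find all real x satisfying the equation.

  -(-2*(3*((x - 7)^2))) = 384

Step 1. [-(-2*(3*((x - 7)^2))) = 384] leading − — multiply by −1, so neg: -2*(3*((x - 7)^2)) = -384.
Step 2. [-2*(3*((x - 7)^2)) = -384] LHS = -2·(…); ÷-2 both sides ⇒ div: 3*((x - 7)^2) = 192.
Step 3. [3*((x - 7)^2) = 192] LHS = 3·(…); ÷3 both sides, so div: (x - 7)^2 = 64.
Step 4. [(x - 7)^2 = 64] LHS squared, RHS 64 ≥ 0: apply √ (±), so sqrt: x - 7 = 8 or -8.
Step 5. [x - 7 = 8 or -8] -7 is outermost — add 7 both sides. So sub: x = 15 or -1.

Answer: x ∈ {-1, 15}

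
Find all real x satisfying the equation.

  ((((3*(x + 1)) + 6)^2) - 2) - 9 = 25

Step 1. [((((3*(x + 1)) + 6)^2) - 2) - 9 = 25] peel the -9: add 9 from each side. So sub: (((3*(x + 1)) + 6)^2) - 2 = 34.
Step 2. [(((3*(x + 1)) + 6)^2) - 2 = 34] add 2: x sits inside (… - 2), so sub: ((3*(x + 1)) + 6)^2 = 36.
Step 3. [((3*(x + 1)) + 6)^2 = 36] √ both sides: 36 ≥ 0 gives two branches. So sqrt: (3*(x + 1)) + 6 = 6 or -6.
Step 4. [(3*(x + 1)) + 6 = 6 or -6] subtract 6: x sits inside (… + 6), so sub: 3*(x + 1) = 0 or -12.
Step 5. [3*(x + 1) = 0 or -12] leading coefficient 3: divide by 3 ⇒ div: x + 1 = 0 or -4.
Step 6. [x + 1 = 0 or -4] peel the +1: subtract 1 from each side. So sub: x = -1 or -5.

Answer: x ∈ {-5, -1}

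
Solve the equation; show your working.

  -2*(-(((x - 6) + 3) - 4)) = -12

Step 1. [-2*(-(((x - 6) + 3) - 4)) = -12] -2·(inner) — divide through by -2, so div: -(((x - 6) + 3) - 4) = 6.
Step 2. [-(((x - 6) + 3) - 4) = 6] leading − — multiply by −1. So neg: ((x - 6) + 3) - 4 = -6.
Step 3. [((x - 6) + 3) - 4 = -6] peel the -4: add 4 from each side. So sub: (x - 6) + 3 = -2.
Step 4. [(x - 6) + 3 = -2] the outer +3 inverts by subtracting 3, so sub: x - 6 = -5.
Step 5. [x - 6 = -5] peel the -6: add 6 from each side ⇒ sub: x = 1.

Answer: x ∈ {1}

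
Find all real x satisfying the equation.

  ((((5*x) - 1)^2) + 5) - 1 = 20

Step 1. [((((5*x) - 1)^2) + 5) - 1 = 20] 1 comes off first (add 1), so sub: (((5*x) - 1)^2) + 5 = 21.
Step 2. [(((5*x) - 1)^2) + 5 = 21] subtract 5: x sits inside (… + 5). So sub: ((5*x) - 1)^2 = 16.
Step 3. [((5*x) - 1)^2 = 16] √ both sides: 16 ≥ 0 gives two branches. So sqrt: (5*x) - 1 = 4 or -4.
Step 4. [(5*x) - 1 = 4 or -4] -1 is outermost — add 1 both sides, so sub: 5*x = 5 or -3.
Step 5. [5*x = 5 or -3] 5·(inner) — divide through by 5, so div: x = 1 or -3/5.

Answer: x ∈ {-3/5, 1}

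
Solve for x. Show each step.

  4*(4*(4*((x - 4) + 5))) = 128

Step 1. [4*(4*(4*((x - 4) + 5))) = 128] LHS = 4·(…); ÷4 both sides. So div: 4*(4*((x - 4) + 5)) = 32.
Step 2. [4*(4*((x - 4) + 5)) = 32] 4 out front; divide by 4. So div: 4*((x - 4) + 5) = 8.
Step 3. [4*((x - 4) + 5) = 8] 4 out front; divide by 4, so div: (x - 4) + 5 = 2.
Step 4. [(x - 4) + 5 = 2] subtract 5: x sits inside (… + 5), so sub: x - 4 = -3.
Step 5. [x - 4 = -3] add 4: x sits inside (… - 4). So sub: x = 1.

Answer: x ∈ {1}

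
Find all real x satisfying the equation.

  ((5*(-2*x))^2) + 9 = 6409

Step 1. [((5*(-2*x))^2) + 9 = 6409] +9 is outermost — subtract 9 both sides ⇒ sub: (5*(-2*x))^2 = 6400.
Step 2. [(5*(-2*x))^2 = 6400] LHS squared, RHS 6400 ≥ 0: apply √ (±), so sqrt: 5*(-2*x) = 80 or -80.
Step 3. [5*(-2*x) = 80 or -80] LHS = 5·(…); ÷5 both sides. So div: -2*x = 16 or -16.
Step 4. [-2*x = 16 or -16] divide by the outer -2. So div: x = -8 or 8.

Answer: x ∈ {-8, 8}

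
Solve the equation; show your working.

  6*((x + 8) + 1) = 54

Step 1. [6*((x + 8) + 1) = 54] 6·(inner) — divide through by 6 ⇒ div: (x + 8) + 1 = 9.
Step 2. [(x + 8) + 1 = 9] peel the +1: subtract 1 from each side, so sub: x + 8 = 8.
Step 3. [x + 8 = 8] the outer +8 inverts by subtracting 8 ⇒ sub: x = 0.

Answer: x ∈ {0}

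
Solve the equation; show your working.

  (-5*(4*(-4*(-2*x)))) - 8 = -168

Step 1. [(-5*(4*(-4*(-2*x)))) - 8 = -168] the outer -8 inverts by adding 8. So sub: -5*(4*(-4*(-2*x))) = -160.
Step 2. [-5*(4*(-4*(-2*x))) = -160] leading coefficient -5: divide by -5 ⇒ div: 4*(-4*(-2*x)) = 32.
Step 3. [4*(-4*(-2*x)) = 32] LHS = 4·(…); ÷4 both sides, so div: -4*(-2*x) = 8.
Step 4. [-4*(-2*x) = 8] divide by the outer -4, so div: -2*x = -2.
Step 5. [-2*x = -2] divide by the outer -2 ⇒ div: x = 1.

Answer: x ∈ {1}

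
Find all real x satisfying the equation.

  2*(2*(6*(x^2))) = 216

Step 1. [2*(2*(6*(x^2))) = 216] 2 out front; divide by 2. So div: 2*(6*(x^2)) = 108.
Step 2. [2*(6*(x^2)) = 108] LHS = 2·(…); ÷2 both sides, so div: 6*(x^2) = 54.
Step 3. [6*(x^2) = 54] 6·(inner) — divide through by 6, so div: x^2 = 9.
Step 4. [x^2 = 9] LHS squared, RHS 9 ≥ 0: apply √ (±), so sqrt: x = 3 or -3.

Answer: x ∈ {-3, 3}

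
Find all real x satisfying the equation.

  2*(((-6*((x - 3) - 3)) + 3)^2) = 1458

Step 1. [2*(((-6*((x - 3) - 3)) + 3)^2) = 1458] 2·(inner) — divide through by 2. So div: ((-6*((x - 3) - 3)) + 3)^2 = 729.
Step 2. [((-6*((x - 3) - 3)) + 3)^2 = 729] √ both sides: 729 ≥ 0 gives two branches. So sqrt: (-6*((x - 3) - 3)) + 3 = 27 or -27.
Step 3. [(-6*((x - 3) - 3)) + 3 = 27 or -27] the outer +3 inverts by subtracting 3 ⇒ sub: -6*((x - 3) - 3) = 24 or -30.
Step 4. [-6*((x - 3) - 3) = 24 or -30] -6 out front; divide by -6 ⇒ div: (x - 3) - 3 = -4 or 5.
Step 5. [(x - 3) - 3 = -4 or 5] peel the -3: add 3 from each side. So sub: x - 3 = -1 or 8.
Step 6. [x - 3 = -1 or 8] -3 is outermost — add 3 both sides ⇒ sub: x = 2 or 11.

Answer: x ∈ {2, 11}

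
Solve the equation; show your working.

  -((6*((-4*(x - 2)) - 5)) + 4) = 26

Step 1. [-((6*((-4*(x - 2)) - 5)) + 4) = 26] leading − — multiply by −1. So neg: (6*((-4*(x - 2)) - 5)) + 4 = -26.
Step 2. [(6*((-4*(x - 2)) - 5)) + 4 = -26] subtract 4: x sits inside (… + 4) ⇒ sub: 6*((-4*(x - 2)) - 5) = -30.
Step 3. [6*((-4*(x - 2)) - 5) = -30] 6 out front; divide by 6, so div: (-4*(x - 2)) - 5 = -5.
Step 4. [(-4*(x - 2)) - 5 = -5] add 5: x sits inside (… - 5) ⇒ sub: -4*(x - 2) = 0.
Step 5. [-4*(x - 2) = 0] LHS = -4·(…); ÷-4 both sides. So div: x - 2 = 0.
Step 6. [x - 2 = 0] 2 comes off first (add 2). So sub: x = 2.

Answer: x ∈ {2}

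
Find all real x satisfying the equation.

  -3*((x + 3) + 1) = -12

Step 1. [-3*((x + 3) + 1) = -12] -3·(inner) — divide through by -3 ⇒ div: (x + 3) + 1 = 4.
Step 2. [(x + 3) + 1 = 4] 1 comes off first (subtract 1). So sub: x + 3 = 3.
Step 3. [x + 3 = 3] subtract 3: x sits inside (… + 3). So sub: x = 0.

Answer: x ∈ {0}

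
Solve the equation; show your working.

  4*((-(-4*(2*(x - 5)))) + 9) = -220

Step 1. [4*((-(-4*(2*(x - 5)))) + 9) = -220] LHS = 4·(…); ÷4 both sides, so div: (-(-4*(2*(x - 5)))) + 9 = -55.
Step 2. [(-(-4*(2*(x - 5)))) + 9 = -55] subtract 9: x sits inside (… + 9) ⇒ sub: -(-4*(2*(x - 5))) = -64.
Step 3. [-(-4*(2*(x - 5))) = -64] leading − — multiply by −1, so neg: -4*(2*(x - 5)) = 64.
Step 4. [-4*(2*(x - 5)) = 64] LHS = -4·(…); ÷-4 both sides. So div: 2*(x - 5) = -16.
Step 5. [2*(x - 5) = -16] divide by the outer 2 ⇒ div: x - 5 = -8.
Step 6. [x - 5 = -8] the outer -5 inverts by adding 5. So sub: x = -3.

Answer: x ∈ {-3}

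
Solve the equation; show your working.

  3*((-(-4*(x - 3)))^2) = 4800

Step 1. [3*((-(-4*(x - 3)))^2) = 4800] LHS = 3·(…); ÷3 both sides, so div: (-(-4*(x - 3)))^2 = 1600.
Step 2. [(-(-4*(x - 3)))^2 = 1600] LHS squared, RHS 1600 ≥ 0: apply √ (±). So sqrt: -(-4*(x - 3)) = 40 or -40.
Step 3. [-(-4*(x - 3)) = 40 or -40] leading − — multiply by −1. So neg: -4*(x - 3) = -40 or 40.
Step 4. [-4*(x - 3) = -40 or 40] -4·(inner) — divide through by -4, so div: x - 3 = 10 or -10.
Step 5. [x - 3 = 10 or -10] -3 is outermost — add 3 both sides. So sub: x = 13 or -7.

Answer: x ∈ {-7, 13}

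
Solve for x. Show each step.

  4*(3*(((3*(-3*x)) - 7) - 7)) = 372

Step 1. [4*(3*(((3*(-3*x)) - 7) - 7)) = 372] divide by the outer 4. So div: 3*(((3*(-3*x)) - 7) - 7) = 93.
Step 2. [3*(((3*(-3*x)) - 7) - 7) = 93] divide by the outer 3 ⇒ div: ((3*(-3*x)) - 7) - 7 = 31.
Step 3. [((3*(-3*x)) - 7) - 7 = 31] peel the -7: add 7 from each side, so sub: (3*(-3*x)) - 7 = 38.
Step 4. [(3*(-3*x)) - 7 = 38] the outer -7 inverts by adding 7, so sub: 3*(-3*x) = 45.
Step 5. [3*(-3*x) = 45] 3 out front; divide by 3 ⇒ div: -3*x = 15.
Step 6. [-3*x = 15] divide by the outer -3. So div: x = -5.

Answer: x ∈ {-5}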